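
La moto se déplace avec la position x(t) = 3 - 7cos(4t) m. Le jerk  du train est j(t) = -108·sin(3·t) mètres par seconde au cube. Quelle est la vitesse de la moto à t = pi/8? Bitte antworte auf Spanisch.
Partiendo de la posición x(t) = 3 - 7·cos(4·t), tomamos 1 derivada. Derivando la posición, obtenemos la velocidad: v(t) = 28·sin(4·t). Usando v(t) = 28·sin(4·t) y sustituyendo t = pi/8, encontramos v = 28.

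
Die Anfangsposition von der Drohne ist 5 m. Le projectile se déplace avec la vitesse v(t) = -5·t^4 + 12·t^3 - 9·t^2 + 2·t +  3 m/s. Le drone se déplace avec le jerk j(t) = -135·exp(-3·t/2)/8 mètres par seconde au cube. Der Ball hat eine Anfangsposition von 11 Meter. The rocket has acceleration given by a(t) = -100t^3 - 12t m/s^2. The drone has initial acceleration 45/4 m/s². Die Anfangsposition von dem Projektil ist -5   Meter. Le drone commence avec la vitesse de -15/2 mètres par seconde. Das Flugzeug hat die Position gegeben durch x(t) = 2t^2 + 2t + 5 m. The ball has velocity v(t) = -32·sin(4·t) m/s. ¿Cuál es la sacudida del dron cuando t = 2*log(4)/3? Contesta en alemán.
Mit j(t) = -135·exp(-3·t/2)/8 und Einsetzen von t = 2*log(4)/3, finden wir j = -135/32.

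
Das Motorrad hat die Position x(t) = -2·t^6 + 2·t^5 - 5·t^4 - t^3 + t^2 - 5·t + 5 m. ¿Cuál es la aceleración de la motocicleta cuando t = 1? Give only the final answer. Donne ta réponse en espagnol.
La respuesta es -84.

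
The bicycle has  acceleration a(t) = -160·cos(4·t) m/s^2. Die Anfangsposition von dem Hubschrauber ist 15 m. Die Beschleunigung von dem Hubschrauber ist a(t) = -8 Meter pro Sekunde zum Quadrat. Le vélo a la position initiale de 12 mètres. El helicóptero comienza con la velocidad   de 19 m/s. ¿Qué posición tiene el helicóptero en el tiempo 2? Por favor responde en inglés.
We must find the antiderivative of our acceleration equation a(t) = -8 2 times. The antiderivative of acceleration, with v(0) = 19, gives velocity: v(t) = 19 - 8·t. Integrating velocity and using the initial condition x(0) = 15, we get x(t) = -4·t^2 + 19·t + 15. We have position x(t) = -4·t^2 + 19·t + 15. Substituting t = 2: x(2) = 37.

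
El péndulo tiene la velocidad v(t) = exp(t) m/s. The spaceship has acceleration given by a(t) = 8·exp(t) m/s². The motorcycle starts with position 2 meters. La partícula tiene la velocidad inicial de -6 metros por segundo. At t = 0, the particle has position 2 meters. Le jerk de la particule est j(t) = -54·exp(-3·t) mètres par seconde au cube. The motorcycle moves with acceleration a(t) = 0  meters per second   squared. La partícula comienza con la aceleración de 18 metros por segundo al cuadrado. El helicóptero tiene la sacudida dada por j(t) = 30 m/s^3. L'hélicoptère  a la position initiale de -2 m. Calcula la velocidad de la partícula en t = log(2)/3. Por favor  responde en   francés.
En partant du jerk j(t) = -54·exp(-3·t), nous prenons 2 intégrales. La primitive du jerk, avec a(0) = 18, donne l'accélération: a(t) = 18·exp(-3·t). En intégrant l'accélération et en utilisant la condition initiale v(0) = -6, nous obtenons v(t) = -6·exp(-3·t). Nous avons la vitesse v(t) = -6·exp(-3·t). En substituant t = log(2)/3: v(log(2)/3) = -3.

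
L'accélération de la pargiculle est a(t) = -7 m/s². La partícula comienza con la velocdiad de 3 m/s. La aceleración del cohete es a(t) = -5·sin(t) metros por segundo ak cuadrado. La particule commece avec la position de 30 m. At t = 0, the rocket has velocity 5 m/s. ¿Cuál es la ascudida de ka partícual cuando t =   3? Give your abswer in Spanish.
Para resolver esto, necesitamos tomar 1 derivada de nuestra ecuación de la aceleración a(t) = -7. Derivando la aceleración, obtenemos la sacudida: j(t) = 0. Usando j(t) = 0 y sustituyendo t = 3, encontramos j = 0.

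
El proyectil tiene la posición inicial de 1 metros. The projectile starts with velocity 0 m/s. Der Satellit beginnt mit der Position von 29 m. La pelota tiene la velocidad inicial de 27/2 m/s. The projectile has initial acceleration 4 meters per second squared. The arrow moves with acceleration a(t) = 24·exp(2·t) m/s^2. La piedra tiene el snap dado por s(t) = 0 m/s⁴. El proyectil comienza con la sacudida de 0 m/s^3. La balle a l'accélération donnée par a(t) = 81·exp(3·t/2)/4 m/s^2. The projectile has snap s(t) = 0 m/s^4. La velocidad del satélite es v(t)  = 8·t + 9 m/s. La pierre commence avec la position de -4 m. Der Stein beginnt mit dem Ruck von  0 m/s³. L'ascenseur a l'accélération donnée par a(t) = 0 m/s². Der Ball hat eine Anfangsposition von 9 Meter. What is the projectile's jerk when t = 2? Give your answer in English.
We must find the antiderivative of our snap equation s(t) = 0 1 time. Finding the antiderivative of s(t) and using j(0) = 0: j(t) = 0. We have jerk j(t) = 0. Substituting t = 2: j(2) = 0.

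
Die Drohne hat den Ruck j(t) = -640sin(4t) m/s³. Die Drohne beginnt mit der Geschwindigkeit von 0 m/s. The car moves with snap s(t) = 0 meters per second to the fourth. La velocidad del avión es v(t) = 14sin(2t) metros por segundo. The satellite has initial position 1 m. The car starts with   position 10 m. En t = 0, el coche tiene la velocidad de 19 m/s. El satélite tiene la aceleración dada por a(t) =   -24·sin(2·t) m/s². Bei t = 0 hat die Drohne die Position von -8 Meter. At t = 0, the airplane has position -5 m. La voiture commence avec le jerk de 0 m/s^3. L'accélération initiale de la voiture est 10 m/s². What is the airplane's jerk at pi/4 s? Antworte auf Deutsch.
Ausgehend von der Geschwindigkeit v(t) = 14·sin(2·t), nehmen wir 2 Ableitungen. Durch Ableiten von der Geschwindigkeit erhalten wir die Beschleunigung: a(t) = 28·cos(2·t). Die Ableitung von der Beschleunigung ergibt den Ruck: j(t) = -56·sin(2·t). Mit j(t) = -56·sin(2·t) und Einsetzen von t = pi/4, finden wir j = -56.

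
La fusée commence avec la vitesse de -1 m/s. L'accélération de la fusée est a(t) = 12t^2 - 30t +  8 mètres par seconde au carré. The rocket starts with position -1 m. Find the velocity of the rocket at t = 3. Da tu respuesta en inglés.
We need to integrate our acceleration equation a(t) = 12·t^2 - 30·t + 8 1 time. Finding the antiderivative of a(t) and using v(0) = -1: v(t) = 4·t^3 - 15·t^2 + 8·t - 1. Using v(t) = 4·t^3 - 15·t^2 + 8·t - 1 and substituting t = 3, we find v = -4.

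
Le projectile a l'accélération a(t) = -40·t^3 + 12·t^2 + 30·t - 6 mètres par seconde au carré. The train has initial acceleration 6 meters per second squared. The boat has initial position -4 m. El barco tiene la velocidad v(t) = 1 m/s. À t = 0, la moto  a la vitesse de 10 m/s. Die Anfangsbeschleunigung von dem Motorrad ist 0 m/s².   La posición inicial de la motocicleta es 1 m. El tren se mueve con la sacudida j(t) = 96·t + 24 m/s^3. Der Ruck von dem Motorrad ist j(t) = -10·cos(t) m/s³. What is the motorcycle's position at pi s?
To solve this, we need to take 3 integrals of our jerk equation j(t) = -10·cos(t). Integrating jerk and using the initial condition a(0) = 0, we get a(t) = -10·sin(t). The antiderivative of acceleration is velocity. Using v(0) = 10, we get v(t) = 10·cos(t). Integrating velocity and using the initial condition x(0) = 1, we get x(t) = 10·sin(t) + 1. From the given position equation x(t) = 10·sin(t) + 1, we substitute t = pi to get x = 1.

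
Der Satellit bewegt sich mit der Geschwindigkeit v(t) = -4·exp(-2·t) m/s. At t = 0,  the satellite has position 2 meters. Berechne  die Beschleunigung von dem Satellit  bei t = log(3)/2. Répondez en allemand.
Wir müssen unsere Gleichung für die Geschwindigkeit v(t) = -4·exp(-2·t) 1-mal ableiten. Mit d/dt von v(t) finden wir a(t) = 8·exp(-2·t). Wir haben die Beschleunigung a(t) = 8·exp(-2·t). Durch Einsetzen von t = log(3)/2: a(log(3)/2) = 8/3.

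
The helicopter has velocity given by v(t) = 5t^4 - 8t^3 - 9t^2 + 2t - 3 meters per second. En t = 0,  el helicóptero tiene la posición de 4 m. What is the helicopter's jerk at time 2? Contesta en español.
Partiendo de la velocidad v(t) = 5·t^4 - 8·t^3 - 9·t^2 + 2·t - 3, tomamos 2 derivadas. Derivando la velocidad, obtenemos la aceleración: a(t) = 20·t^3 - 24·t^2 - 18·t + 2. Tomando d/dt de a(t), encontramos j(t) = 60·t^2 - 48·t - 18. Usando j(t) = 60·t^2 - 48·t - 18 y sustituyendo t = 2, encontramos j = 126.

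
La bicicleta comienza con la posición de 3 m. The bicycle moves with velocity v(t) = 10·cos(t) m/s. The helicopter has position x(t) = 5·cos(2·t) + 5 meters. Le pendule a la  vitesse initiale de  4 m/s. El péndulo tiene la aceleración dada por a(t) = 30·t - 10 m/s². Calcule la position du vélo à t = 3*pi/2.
En partant de la vitesse v(t) = 10·cos(t), nous prenons 1 primitive. L'intégrale de la vitesse, avec x(0) = 3, donne la position: x(t) = 10·sin(t) + 3. Nous avons la position x(t) = 10·sin(t) + 3. En substituant t = 3*pi/2: x(3*pi/2) = -7.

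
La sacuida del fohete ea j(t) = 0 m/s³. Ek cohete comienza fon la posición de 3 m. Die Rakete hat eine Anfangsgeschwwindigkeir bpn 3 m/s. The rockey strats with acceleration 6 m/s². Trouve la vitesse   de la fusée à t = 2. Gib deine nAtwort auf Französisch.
Pour résoudre ceci, nous devons prendre 2 primitives de notre équation du jerk j(t) = 0. En prenant ∫j(t)dt et en appliquant a(0) = 6, nous trouvons a(t) = 6. En intégrant l'accélération et en utilisant la condition initiale v(0) = 3, nous obtenons v(t) = 6·t + 3. Nous avons la vitesse v(t) = 6·t + 3. En substituant t = 2: v(2) = 15.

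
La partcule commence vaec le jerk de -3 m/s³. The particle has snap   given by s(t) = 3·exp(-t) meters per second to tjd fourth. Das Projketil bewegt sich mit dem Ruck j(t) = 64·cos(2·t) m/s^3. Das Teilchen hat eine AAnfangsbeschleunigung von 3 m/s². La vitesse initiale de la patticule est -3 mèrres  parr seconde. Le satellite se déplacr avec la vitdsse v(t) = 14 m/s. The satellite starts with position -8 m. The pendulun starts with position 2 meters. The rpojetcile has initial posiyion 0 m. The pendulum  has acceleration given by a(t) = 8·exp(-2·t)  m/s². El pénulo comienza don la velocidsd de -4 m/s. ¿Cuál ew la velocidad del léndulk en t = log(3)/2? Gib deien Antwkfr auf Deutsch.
Ausgehend von der Beschleunigung a(t) = 8·exp(-2·t), nehmen wir 1 Stammfunktion. Die Stammfunktion von der Beschleunigung ist die Geschwindigkeit. Mit v(0) = -4 erhalten wir v(t) = -4·exp(-2·t). Mit v(t) = -4·exp(-2·t) und Einsetzen von t = log(3)/2, finden wir v = -4/3.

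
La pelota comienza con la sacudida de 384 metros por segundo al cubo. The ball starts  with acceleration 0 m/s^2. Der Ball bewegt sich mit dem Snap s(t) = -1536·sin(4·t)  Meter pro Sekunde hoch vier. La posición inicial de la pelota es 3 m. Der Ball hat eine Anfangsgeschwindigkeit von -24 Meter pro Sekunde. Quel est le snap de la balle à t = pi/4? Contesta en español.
Usando s(t) = -1536·sin(4·t) y sustituyendo t = pi/4, encontramos s = 0.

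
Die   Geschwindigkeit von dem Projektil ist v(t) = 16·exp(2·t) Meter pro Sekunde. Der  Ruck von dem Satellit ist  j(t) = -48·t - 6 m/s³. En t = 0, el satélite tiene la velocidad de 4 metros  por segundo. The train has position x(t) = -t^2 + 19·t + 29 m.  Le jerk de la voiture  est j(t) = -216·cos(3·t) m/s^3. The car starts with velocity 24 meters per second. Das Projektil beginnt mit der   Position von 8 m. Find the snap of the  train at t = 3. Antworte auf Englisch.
Starting from position x(t) = -t^2 + 19·t + 29, we take 4 derivatives. Differentiating position, we get velocity: v(t) = 19 - 2·t. The derivative of velocity gives acceleration: a(t) = -2. Differentiating acceleration, we get jerk: j(t) = 0. Taking d/dt of j(t), we find s(t) = 0. From the given snap equation s(t) = 0, we substitute t = 3 to get s = 0.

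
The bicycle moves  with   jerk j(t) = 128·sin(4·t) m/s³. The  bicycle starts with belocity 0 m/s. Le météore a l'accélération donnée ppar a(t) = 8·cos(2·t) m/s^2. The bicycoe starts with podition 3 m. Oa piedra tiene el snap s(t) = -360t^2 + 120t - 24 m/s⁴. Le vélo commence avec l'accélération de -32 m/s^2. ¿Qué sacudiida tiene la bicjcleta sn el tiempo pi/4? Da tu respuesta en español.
De la ecuación de la sacudida j(t) = 128·sin(4·t), sustituimos t = pi/4 para obtener j = 0.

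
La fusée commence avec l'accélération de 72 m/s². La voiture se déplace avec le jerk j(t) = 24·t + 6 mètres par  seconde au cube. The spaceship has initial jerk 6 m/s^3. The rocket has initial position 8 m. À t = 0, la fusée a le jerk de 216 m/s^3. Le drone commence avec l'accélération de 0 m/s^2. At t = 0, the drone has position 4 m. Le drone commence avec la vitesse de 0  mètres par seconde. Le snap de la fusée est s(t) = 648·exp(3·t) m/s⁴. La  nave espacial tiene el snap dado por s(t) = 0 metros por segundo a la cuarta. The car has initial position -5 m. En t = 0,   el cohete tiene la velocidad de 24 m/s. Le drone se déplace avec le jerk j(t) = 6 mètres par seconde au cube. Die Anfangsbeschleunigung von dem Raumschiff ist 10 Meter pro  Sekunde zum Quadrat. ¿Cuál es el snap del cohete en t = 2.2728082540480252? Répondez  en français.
De l'équation du snap s(t) = 648·exp(3·t), nous substituons t = 2.2728082540480252 pour obtenir s = 592624.027083554.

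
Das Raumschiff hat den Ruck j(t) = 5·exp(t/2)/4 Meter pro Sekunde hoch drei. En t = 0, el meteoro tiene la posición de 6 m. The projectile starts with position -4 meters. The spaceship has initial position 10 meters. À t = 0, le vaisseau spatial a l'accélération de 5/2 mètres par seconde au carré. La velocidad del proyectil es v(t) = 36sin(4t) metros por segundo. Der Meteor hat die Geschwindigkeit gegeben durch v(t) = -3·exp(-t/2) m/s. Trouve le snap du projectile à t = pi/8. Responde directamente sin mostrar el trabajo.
La réponse est 0.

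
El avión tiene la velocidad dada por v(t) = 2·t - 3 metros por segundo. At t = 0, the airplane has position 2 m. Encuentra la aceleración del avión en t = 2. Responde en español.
Para resolver esto, necesitamos tomar 1 derivada de nuestra ecuación de la velocidad v(t) = 2·t - 3. La derivada de la velocidad da la aceleración: a(t) = 2. Usando a(t) = 2 y sustituyendo t = 2, encontramos a = 2.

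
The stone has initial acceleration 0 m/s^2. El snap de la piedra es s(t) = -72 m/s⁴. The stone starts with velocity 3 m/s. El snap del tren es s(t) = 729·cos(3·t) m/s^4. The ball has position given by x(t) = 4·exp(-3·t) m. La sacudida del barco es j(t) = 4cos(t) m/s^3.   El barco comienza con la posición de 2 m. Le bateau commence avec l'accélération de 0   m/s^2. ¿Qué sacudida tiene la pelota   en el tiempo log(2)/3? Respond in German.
Um dies zu lösen, müssen wir 3 Ableitungen unserer Gleichung für die Position x(t) = 4·exp(-3·t) nehmen. Die Ableitung von der Position ergibt die Geschwindigkeit: v(t) = -12·exp(-3·t). Die Ableitung von der Geschwindigkeit ergibt die Beschleunigung: a(t) = 36·exp(-3·t). Mit d/dt von a(t) finden wir j(t) = -108·exp(-3·t). Mit j(t) = -108·exp(-3·t) und Einsetzen von t = log(2)/3, finden wir j = -54.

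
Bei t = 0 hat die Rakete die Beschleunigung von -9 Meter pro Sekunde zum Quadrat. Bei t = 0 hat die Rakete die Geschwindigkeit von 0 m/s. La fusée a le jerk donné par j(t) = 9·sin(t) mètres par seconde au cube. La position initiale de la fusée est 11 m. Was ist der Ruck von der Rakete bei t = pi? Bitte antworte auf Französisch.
Nous avons le jerk j(t) = 9·sin(t). En substituant t = pi: j(pi) = 0.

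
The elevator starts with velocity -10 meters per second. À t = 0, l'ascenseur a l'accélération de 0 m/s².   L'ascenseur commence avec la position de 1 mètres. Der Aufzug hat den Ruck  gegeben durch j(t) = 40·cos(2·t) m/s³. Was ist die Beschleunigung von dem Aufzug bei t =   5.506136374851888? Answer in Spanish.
Debemos encontrar la antiderivada de nuestra ecuación de la sacudida j(t) = 40·cos(2·t) 1 vez. La integral de la sacudida, con a(0) = 0, da la aceleración: a(t) = 20·sin(2·t). Usando a(t) = 20·sin(2·t) y sustituyendo t = 5.506136374851888, encontramos a = -19.9972116784136.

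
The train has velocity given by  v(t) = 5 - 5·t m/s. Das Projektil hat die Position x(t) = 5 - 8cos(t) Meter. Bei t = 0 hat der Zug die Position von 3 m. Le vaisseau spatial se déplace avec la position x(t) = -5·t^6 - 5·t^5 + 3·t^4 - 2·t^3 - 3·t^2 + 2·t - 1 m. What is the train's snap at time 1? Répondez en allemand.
Ausgehend von der Geschwindigkeit v(t) = 5 - 5·t, nehmen wir 3 Ableitungen. Die Ableitung von der Geschwindigkeit ergibt die Beschleunigung: a(t) = -5. Die Ableitung von der Beschleunigung ergibt den Ruck: j(t) = 0. Die Ableitung von dem Ruck ergibt den Snap: s(t) = 0. Mit s(t) = 0 und Einsetzen von t = 1, finden wir s = 0.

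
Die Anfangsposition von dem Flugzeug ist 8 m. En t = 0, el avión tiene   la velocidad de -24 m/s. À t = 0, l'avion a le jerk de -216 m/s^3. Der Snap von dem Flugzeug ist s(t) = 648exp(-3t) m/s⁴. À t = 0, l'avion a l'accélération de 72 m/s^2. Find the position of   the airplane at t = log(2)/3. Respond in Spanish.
Necesitamos integrar nuestra ecuación del snap s(t) = 648·exp(-3·t) 4 veces. La antiderivada del snap es la sacudida. Usando j(0) = -216, obtenemos j(t) = -216·exp(-3·t). La integral de la sacudida es la aceleración. Usando a(0) = 72, obtenemos a(t) = 72·exp(-3·t). Integrando la aceleración y usando la condición inicial v(0) = -24, obtenemos v(t) = -24·exp(-3·t). Tomando ∫v(t)dt y aplicando x(0) = 8, encontramos x(t) = 8·exp(-3·t). Tenemos la posición x(t) = 8·exp(-3·t). Sustituyendo t = log(2)/3: x(log(2)/3) = 4.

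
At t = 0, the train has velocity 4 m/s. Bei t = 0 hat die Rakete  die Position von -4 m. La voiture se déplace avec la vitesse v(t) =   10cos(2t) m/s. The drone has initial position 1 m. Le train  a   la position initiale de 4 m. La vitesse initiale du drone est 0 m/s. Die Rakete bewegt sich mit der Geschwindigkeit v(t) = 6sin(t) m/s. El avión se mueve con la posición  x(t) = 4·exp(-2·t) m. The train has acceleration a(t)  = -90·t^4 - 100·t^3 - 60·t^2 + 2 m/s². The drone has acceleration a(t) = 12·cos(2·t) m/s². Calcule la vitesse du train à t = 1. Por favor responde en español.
Necesitamos integrar nuestra ecuación de la aceleración a(t) = -90·t^4 - 100·t^3 - 60·t^2 + 2 1 vez. La integral de la aceleración es la velocidad. Usando v(0) = 4, obtenemos v(t) = -18·t^5 - 25·t^4 - 20·t^3 + 2·t + 4. Tenemos la velocidad v(t) = -18·t^5 - 25·t^4 - 20·t^3 + 2·t + 4. Sustituyendo t = 1: v(1) = -57.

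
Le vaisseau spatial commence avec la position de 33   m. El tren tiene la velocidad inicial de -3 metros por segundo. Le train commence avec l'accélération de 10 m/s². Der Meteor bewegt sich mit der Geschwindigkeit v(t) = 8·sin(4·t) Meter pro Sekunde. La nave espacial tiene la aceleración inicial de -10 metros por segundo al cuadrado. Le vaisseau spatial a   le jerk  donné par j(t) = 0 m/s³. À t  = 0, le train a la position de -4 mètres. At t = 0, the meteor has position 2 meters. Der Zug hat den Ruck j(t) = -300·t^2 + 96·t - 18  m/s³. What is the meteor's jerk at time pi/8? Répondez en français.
Nous devons dériver notre équation de la vitesse v(t) = 8·sin(4·t) 2 fois. En dérivant la vitesse, nous obtenons l'accélération: a(t) = 32·cos(4·t). En prenant d/dt de a(t), nous trouvons j(t) = -128·sin(4·t). De l'équation du jerk j(t) = -128·sin(4·t), nous substituons t = pi/8 pour obtenir j = -128.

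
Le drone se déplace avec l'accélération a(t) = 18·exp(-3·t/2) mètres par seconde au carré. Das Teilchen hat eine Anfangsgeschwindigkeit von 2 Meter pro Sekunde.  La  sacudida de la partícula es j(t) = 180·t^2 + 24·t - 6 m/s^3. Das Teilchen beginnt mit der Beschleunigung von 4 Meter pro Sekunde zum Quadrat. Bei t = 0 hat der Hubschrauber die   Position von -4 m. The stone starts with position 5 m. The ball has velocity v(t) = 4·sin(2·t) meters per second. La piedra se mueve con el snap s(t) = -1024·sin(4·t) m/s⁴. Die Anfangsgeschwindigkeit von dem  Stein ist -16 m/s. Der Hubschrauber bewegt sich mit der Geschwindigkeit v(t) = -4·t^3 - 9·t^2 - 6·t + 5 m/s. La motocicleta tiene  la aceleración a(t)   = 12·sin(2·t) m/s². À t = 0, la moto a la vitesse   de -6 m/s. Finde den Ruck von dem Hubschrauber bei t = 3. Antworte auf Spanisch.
Para resolver esto, necesitamos tomar 2 derivadas de nuestra ecuación de la velocidad v(t) = -4·t^3 - 9·t^2 - 6·t + 5. La derivada de la velocidad da la aceleración: a(t) = -12·t^2 - 18·t - 6. Tomando d/dt de a(t), encontramos j(t) = -24·t - 18. De la ecuación de la sacudida j(t) = -24·t - 18, sustituimos t = 3 para obtener j = -90.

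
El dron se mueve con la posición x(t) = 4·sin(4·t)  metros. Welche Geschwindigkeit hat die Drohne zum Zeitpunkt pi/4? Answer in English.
To solve this, we need to take 1 derivative of our position equation x(t) = 4·sin(4·t). The derivative of position gives velocity: v(t) = 16·cos(4·t). From the given velocity equation v(t) = 16·cos(4·t), we substitute t = pi/4 to get v = -16.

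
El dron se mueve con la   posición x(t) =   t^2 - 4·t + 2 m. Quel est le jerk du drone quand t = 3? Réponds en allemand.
Um dies zu lösen, müssen wir 3 Ableitungen unserer Gleichung für die Position x(t) = t^2 - 4·t + 2 nehmen. Durch Ableiten von der Position erhalten wir die Geschwindigkeit: v(t) = 2·t - 4. Durch Ableiten von der Geschwindigkeit erhalten wir die Beschleunigung: a(t) = 2. Die Ableitung von der Beschleunigung ergibt den Ruck: j(t) = 0. Aus der Gleichung für den Ruck j(t) = 0, setzen wir t = 3 ein und erhalten j = 0.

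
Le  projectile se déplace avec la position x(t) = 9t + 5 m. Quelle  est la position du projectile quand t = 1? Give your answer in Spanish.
Usando x(t) = 9·t + 5 y sustituyendo t = 1, encontramos x = 14.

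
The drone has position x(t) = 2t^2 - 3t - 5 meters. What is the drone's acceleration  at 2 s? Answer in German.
Ausgehend von der Position x(t) = 2·t^2 - 3·t - 5, nehmen wir 2 Ableitungen. Durch Ableiten von der Position erhalten wir die Geschwindigkeit: v(t) = 4·t - 3. Mit d/dt von v(t) finden wir a(t) = 4. Wir haben die Beschleunigung a(t) = 4. Durch Einsetzen von t = 2: a(2) = 4.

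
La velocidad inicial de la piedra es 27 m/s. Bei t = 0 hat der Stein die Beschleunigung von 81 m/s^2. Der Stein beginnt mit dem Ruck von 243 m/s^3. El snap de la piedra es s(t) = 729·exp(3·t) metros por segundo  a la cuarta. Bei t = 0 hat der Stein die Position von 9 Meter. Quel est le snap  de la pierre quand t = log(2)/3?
De l'équation du snap s(t) = 729·exp(3·t), nous substituons t = log(2)/3 pour obtenir s = 1458.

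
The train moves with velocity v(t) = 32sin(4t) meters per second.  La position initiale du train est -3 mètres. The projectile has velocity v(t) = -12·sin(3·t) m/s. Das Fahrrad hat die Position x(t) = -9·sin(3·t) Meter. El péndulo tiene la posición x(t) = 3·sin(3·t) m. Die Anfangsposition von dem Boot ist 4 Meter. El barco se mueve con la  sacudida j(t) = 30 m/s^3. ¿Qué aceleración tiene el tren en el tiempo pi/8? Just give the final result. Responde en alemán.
Bei t = pi/8, a = 0.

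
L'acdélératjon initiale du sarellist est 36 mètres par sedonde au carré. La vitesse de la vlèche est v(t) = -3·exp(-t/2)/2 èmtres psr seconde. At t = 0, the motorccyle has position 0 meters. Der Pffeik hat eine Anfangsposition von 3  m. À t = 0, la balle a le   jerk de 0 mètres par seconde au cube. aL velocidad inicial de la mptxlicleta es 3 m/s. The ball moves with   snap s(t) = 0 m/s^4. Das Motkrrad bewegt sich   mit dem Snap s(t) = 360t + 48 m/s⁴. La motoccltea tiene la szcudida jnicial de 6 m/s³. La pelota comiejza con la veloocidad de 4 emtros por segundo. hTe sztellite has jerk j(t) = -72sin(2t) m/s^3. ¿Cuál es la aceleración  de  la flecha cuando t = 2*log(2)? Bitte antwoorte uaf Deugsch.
Ausgehend von der Geschwindigkeit v(t) = -3·exp(-t/2)/2, nehmen wir 1 Ableitung. Die Ableitung von der Geschwindigkeit ergibt die Beschleunigung: a(t) = 3·exp(-t/2)/4. Mit a(t) = 3·exp(-t/2)/4 und Einsetzen von t = 2*log(2), finden wir a = 3/8.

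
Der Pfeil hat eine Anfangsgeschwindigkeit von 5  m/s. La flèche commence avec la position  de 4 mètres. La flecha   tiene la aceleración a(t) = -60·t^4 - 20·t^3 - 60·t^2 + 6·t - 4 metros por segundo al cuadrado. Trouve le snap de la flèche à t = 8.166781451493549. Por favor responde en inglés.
Starting from acceleration a(t) = -60·t^4 - 20·t^3 - 60·t^2 + 6·t - 4, we take 2 derivatives. Differentiating acceleration, we get jerk: j(t) = -240·t^3 - 60·t^2 - 120·t + 6. The derivative of jerk gives snap: s(t) = -720·t^2 - 120·t - 120. From the given snap equation s(t) = -720·t^2 - 120·t - 120, we substitute t = 8.166781451493549 to get s = -49121.3636532298.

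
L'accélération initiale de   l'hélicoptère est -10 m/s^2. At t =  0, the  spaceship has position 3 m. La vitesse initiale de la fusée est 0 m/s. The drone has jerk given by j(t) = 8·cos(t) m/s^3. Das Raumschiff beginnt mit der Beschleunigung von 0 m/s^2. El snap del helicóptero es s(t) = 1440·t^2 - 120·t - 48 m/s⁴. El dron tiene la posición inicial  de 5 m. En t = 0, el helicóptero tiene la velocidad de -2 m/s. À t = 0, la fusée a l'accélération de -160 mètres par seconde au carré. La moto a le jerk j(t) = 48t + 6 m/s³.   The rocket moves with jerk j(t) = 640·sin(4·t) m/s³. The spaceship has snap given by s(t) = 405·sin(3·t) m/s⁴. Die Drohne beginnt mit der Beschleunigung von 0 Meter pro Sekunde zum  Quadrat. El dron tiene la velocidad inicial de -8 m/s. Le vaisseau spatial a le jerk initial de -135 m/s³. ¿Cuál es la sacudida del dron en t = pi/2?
Usando j(t) = 8·cos(t) y sustituyendo t = pi/2, encontramos j = 0.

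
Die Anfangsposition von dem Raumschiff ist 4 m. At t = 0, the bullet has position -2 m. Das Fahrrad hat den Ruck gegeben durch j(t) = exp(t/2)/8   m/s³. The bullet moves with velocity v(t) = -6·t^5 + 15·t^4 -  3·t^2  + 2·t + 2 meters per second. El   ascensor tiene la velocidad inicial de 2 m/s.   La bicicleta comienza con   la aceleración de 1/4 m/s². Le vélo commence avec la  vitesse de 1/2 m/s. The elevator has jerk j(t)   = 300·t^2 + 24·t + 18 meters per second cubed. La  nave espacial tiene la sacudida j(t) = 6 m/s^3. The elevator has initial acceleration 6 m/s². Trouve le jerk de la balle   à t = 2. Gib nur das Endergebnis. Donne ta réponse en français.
À t = 2, j = -246.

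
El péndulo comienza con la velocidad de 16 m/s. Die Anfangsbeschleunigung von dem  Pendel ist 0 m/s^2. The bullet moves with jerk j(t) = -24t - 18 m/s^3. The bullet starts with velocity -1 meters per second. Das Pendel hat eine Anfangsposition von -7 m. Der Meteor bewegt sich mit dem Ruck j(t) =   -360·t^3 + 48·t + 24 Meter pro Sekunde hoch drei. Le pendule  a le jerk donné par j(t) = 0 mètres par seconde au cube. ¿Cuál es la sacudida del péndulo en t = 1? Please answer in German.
Aus der Gleichung für den Ruck j(t) = 0, setzen wir t = 1 ein und erhalten j = 0.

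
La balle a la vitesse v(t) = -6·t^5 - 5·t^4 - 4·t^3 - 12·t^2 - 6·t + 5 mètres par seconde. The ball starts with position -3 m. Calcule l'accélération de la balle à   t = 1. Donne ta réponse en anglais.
To solve this, we need to take 1 derivative of our velocity equation v(t) = -6·t^5 - 5·t^4 - 4·t^3 - 12·t^2 - 6·t + 5. Taking d/dt of v(t), we find a(t) = -30·t^4 - 20·t^3 - 12·t^2 - 24·t - 6. From the given acceleration equation a(t) = -30·t^4 - 20·t^3 - 12·t^2 - 24·t - 6, we substitute t = 1 to get a = -92.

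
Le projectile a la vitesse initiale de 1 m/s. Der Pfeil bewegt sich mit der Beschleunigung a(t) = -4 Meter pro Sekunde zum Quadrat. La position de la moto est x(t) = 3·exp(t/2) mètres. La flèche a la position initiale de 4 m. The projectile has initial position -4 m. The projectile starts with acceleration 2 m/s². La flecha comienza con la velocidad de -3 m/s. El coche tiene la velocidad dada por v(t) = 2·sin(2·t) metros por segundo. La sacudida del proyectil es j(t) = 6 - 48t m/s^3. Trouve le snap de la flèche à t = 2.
En partant de l'accélération a(t) = -4, nous prenons 2 dérivées. La dérivée de l'accélération donne le jerk: j(t) = 0. En prenant d/dt de j(t), nous trouvons s(t) = 0. De l'équation du snap s(t) = 0, nous substituons t = 2 pour obtenir s = 0.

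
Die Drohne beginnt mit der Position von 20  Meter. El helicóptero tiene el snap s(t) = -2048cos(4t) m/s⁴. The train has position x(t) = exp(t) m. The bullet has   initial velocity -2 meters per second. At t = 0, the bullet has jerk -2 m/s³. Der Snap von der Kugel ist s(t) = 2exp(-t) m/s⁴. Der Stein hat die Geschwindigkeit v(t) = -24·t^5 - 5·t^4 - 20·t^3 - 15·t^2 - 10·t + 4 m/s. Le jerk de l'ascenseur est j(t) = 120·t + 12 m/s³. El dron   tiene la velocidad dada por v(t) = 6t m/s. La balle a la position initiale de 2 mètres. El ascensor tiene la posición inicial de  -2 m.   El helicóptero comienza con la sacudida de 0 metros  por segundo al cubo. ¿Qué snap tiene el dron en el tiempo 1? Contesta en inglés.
We must differentiate our velocity equation v(t) = 6·t 3 times. Differentiating velocity, we get acceleration: a(t) = 6. Taking d/dt of a(t), we find j(t) = 0. Differentiating jerk, we get snap: s(t) = 0. Using s(t) = 0 and substituting t = 1, we find s = 0.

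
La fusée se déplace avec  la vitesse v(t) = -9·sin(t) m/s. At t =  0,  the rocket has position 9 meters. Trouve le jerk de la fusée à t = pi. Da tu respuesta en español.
Debemos derivar nuestra ecuación de la velocidad v(t) = -9·sin(t) 2 veces. La derivada de la velocidad da la aceleración: a(t) = -9·cos(t). Tomando d/dt de a(t), encontramos j(t) = 9·sin(t). Usando j(t) = 9·sin(t) y sustituyendo t = pi, encontramos j = 0.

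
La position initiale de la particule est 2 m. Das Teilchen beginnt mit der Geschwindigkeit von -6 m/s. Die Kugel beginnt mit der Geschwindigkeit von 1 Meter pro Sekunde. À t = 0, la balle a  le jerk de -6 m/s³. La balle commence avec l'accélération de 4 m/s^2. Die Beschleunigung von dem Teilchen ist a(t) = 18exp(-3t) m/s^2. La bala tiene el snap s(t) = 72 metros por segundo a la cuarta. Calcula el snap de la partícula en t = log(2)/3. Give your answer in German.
Wir müssen unsere Gleichung für die Beschleunigung a(t) = 18·exp(-3·t) 2-mal ableiten. Durch Ableiten von der Beschleunigung erhalten wir den Ruck: j(t) = -54·exp(-3·t). Mit d/dt von j(t) finden wir s(t) = 162·exp(-3·t). Wir haben den Snap s(t) = 162·exp(-3·t). Durch Einsetzen von t = log(2)/3: s(log(2)/3) = 81.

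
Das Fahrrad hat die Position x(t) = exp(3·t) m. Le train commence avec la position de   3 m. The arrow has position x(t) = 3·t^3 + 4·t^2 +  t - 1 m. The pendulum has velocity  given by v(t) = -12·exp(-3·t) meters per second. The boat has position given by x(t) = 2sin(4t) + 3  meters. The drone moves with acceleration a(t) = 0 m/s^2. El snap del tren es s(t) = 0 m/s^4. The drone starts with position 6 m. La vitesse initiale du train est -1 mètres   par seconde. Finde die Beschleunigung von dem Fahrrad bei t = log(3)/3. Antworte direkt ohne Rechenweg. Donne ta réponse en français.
La réponse est 27.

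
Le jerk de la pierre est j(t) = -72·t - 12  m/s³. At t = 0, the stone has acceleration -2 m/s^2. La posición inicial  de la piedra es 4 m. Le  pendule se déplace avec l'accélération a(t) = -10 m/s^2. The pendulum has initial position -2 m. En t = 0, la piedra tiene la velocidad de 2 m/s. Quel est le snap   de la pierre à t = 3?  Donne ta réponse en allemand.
Um dies zu lösen, müssen wir 1 Ableitung unserer Gleichung für den Ruck j(t) = -72·t - 12 nehmen. Die Ableitung von dem Ruck ergibt den Snap: s(t) = -72. Mit s(t) = -72 und Einsetzen von t = 3, finden wir s = -72.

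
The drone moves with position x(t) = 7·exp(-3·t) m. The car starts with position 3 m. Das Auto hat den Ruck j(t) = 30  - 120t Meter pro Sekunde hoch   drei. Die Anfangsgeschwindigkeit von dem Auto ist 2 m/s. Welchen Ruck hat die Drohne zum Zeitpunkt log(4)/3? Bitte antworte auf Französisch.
Pour résoudre ceci, nous devons prendre 3 dérivées de notre équation de la position x(t) = 7·exp(-3·t). En prenant d/dt de x(t), nous trouvons v(t) = -21·exp(-3·t). La dérivée de la vitesse donne l'accélération: a(t) = 63·exp(-3·t). En prenant d/dt de a(t), nous trouvons j(t) = -189·exp(-3·t). Nous avons le jerk j(t) = -189·exp(-3·t). En substituant t = log(4)/3: j(log(4)/3) = -189/4.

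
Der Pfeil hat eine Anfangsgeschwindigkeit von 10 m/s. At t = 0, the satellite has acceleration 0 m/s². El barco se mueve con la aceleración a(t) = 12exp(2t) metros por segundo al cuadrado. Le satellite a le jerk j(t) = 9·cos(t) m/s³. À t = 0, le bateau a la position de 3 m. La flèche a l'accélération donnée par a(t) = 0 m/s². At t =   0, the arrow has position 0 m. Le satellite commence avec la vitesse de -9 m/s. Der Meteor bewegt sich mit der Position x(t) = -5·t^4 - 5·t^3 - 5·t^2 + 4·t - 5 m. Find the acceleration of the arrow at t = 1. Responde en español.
Usando a(t) = 0 y sustituyendo t = 1, encontramos a = 0.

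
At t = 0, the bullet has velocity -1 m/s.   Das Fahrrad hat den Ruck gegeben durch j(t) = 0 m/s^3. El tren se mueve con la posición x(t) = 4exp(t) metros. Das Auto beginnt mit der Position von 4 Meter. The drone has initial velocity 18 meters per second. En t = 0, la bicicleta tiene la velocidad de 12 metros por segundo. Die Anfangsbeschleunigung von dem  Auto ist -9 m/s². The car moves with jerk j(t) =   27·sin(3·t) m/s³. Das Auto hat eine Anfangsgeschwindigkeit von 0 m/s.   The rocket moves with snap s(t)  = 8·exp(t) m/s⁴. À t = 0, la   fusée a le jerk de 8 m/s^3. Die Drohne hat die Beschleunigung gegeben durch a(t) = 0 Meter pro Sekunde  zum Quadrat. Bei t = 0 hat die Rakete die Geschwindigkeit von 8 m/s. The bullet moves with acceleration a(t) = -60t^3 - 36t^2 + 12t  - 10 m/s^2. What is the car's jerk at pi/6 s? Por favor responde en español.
De la ecuación de la sacudida j(t) = 27·sin(3·t), sustituimos t = pi/6 para obtener j = 27.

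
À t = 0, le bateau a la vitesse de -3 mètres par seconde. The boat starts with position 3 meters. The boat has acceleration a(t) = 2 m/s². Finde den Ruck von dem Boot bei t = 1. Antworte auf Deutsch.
Ausgehend von der Beschleunigung a(t) = 2, nehmen wir 1 Ableitung. Die Ableitung von der Beschleunigung ergibt den Ruck: j(t) = 0. Aus der Gleichung für den Ruck j(t) = 0, setzen wir t = 1 ein und erhalten j = 0.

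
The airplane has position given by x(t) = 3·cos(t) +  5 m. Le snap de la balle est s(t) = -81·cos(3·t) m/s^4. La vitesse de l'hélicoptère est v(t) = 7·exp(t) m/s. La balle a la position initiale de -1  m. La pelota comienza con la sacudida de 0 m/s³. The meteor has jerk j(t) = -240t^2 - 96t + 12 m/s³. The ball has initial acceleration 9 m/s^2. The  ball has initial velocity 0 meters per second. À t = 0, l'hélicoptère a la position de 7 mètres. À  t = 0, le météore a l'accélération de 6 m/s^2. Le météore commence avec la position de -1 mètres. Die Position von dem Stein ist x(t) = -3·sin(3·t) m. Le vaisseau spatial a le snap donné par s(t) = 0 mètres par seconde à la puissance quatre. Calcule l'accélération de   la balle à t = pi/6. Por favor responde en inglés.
We need to integrate our snap equation s(t) = -81·cos(3·t) 2 times. Taking ∫s(t)dt and applying j(0) = 0, we find j(t) = -27·sin(3·t). The antiderivative of jerk is acceleration. Using a(0) = 9, we get a(t) = 9·cos(3·t). From the given acceleration equation a(t) = 9·cos(3·t), we substitute t = pi/6 to get a = 0.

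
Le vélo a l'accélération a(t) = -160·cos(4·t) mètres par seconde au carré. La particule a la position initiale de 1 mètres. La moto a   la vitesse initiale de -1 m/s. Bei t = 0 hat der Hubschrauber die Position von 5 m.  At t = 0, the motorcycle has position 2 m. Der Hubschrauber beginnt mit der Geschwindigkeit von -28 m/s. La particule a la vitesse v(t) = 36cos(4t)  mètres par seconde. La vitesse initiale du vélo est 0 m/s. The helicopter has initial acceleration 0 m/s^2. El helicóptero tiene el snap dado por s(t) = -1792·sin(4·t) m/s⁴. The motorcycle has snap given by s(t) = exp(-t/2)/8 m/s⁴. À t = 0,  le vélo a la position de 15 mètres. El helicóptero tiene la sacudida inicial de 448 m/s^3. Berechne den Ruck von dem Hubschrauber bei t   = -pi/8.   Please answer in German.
Um dies zu lösen, müssen wir 1 Stammfunktion unserer Gleichung für den Snap s(t) = -1792·sin(4·t) finden. Die Stammfunktion von dem Snap ist der Ruck. Mit j(0) = 448 erhalten wir j(t) = 448·cos(4·t). Aus der Gleichung für den Ruck j(t) = 448·cos(4·t), setzen wir t = -pi/8 ein und erhalten j = 0.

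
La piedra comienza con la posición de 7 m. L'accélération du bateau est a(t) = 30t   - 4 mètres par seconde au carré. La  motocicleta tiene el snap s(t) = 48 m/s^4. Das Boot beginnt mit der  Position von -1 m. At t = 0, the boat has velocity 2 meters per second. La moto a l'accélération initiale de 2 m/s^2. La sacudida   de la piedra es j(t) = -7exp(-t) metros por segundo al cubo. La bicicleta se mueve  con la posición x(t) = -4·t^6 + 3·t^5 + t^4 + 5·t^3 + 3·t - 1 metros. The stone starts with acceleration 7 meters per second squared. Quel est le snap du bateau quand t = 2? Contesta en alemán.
Wir müssen unsere Gleichung für die Beschleunigung a(t) = 30·t - 4 2-mal ableiten. Durch Ableiten von der Beschleunigung erhalten wir den Ruck: j(t) = 30. Die Ableitung von dem Ruck ergibt den Snap: s(t) = 0. Aus der Gleichung für den Snap s(t) = 0, setzen wir t = 2 ein und erhalten s = 0.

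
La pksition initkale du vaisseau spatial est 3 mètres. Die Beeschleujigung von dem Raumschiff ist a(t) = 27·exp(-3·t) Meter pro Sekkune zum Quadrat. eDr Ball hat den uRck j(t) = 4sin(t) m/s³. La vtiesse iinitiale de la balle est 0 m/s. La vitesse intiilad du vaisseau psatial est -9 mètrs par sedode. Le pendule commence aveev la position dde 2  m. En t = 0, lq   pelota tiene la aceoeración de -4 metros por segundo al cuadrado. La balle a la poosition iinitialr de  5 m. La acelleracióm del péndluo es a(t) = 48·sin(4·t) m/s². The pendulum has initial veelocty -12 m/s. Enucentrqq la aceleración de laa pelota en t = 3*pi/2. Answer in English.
We need to integrate our jerk equation j(t) = 4·sin(t) 1 time. The integral of jerk, with a(0) = -4, gives acceleration: a(t) = -4·cos(t). Using a(t) = -4·cos(t) and substituting t = 3*pi/2, we find a = 0.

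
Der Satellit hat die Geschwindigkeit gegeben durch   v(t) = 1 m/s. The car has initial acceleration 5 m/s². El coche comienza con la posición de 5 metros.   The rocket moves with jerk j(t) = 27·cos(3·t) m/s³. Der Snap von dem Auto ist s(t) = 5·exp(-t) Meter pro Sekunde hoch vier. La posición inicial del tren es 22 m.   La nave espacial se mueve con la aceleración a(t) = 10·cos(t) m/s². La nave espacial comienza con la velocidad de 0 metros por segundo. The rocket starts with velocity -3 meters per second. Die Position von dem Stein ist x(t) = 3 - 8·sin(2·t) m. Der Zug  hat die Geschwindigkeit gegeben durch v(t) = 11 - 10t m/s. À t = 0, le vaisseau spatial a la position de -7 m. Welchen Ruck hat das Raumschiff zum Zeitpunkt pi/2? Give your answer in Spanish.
Debemos derivar nuestra ecuación de la aceleración a(t) = 10·cos(t) 1 vez. La derivada de la aceleración da la sacudida: j(t) = -10·sin(t). Usando j(t) = -10·sin(t) y sustituyendo t = pi/2, encontramos j = -10.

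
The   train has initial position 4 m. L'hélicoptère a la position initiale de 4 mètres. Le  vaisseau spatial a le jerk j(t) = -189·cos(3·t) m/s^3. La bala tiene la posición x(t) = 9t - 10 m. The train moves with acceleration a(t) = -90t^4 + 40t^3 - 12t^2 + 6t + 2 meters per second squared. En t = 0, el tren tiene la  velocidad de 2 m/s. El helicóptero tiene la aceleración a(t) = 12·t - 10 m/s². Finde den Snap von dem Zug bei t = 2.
Um dies zu lösen, müssen wir 2 Ableitungen unserer Gleichung für die Beschleunigung a(t) = -90·t^4 + 40·t^3 - 12·t^2 + 6·t + 2 nehmen. Durch Ableiten von der Beschleunigung erhalten wir den Ruck: j(t) = -360·t^3 + 120·t^2 - 24·t + 6. Die Ableitung von dem Ruck ergibt den Snap: s(t) = -1080·t^2 + 240·t - 24. Aus der Gleichung für den Snap s(t) = -1080·t^2 + 240·t - 24, setzen wir t = 2 ein und erhalten s = -3864.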